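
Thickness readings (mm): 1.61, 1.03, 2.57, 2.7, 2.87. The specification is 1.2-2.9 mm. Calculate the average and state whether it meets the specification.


Sum = 10.78
Average = 10.78 / 5 = 2.16 mm
Specification range: 1.2 to 2.9 mm
Within spec: Yes


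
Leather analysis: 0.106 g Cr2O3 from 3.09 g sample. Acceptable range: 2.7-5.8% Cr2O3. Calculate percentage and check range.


Cr2O3 = 3.43%
Within range: Yes

Cr2O3% = 0.106 / 3.09 x 100 = 3.43%
Acceptable range: 2.7 to 5.8%
Within range: Yes


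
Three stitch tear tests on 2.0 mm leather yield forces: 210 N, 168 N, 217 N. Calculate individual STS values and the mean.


STS1 = 210 / 2.0 = 105.0 N/mm
STS2 = 168 / 2.0 = 84.0 N/mm
STS3 = 217 / 2.0 = 108.5 N/mm
Mean = (105.0 + 84.0 + 108.5) / 3 = 99.2 N/mm


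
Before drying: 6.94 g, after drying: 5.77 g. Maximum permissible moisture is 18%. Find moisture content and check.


Moisture content = 16.9%
Acceptable: Yes


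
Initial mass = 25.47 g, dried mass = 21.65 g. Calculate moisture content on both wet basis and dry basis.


Wet basis = 15.0%
Dry basis = 17.6%

Moisture lost = 25.47 - 21.65 = 3.82 g
Wet basis MC = 3.82 / 25.47 x 100 = 15.0%
Dry basis MC = 3.82 / 21.65 x 100 = 17.6%


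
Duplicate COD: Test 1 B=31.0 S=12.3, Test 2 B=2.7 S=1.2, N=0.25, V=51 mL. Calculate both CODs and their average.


COD1 = 733.3 mg/L
COD2 = 58.8 mg/L
Average = 396.1 mg/L

COD1 = (31.0 - 12.3) x 0.25 x 8000 / 51 = 733.3 mg/L
COD2 = (2.7 - 1.2) x 0.25 x 8000 / 51 = 58.8 mg/L
Average = (733.3 + 58.8) / 2 = 396.1 mg/L


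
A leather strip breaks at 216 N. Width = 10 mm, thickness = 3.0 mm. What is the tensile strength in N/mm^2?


Cross-sectional area = 10 x 3.0 = 30.0 mm^2
Tensile strength = 216 / 30.0 = 7.20 N/mm^2


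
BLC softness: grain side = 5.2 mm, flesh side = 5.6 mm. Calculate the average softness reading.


5.40 mm

Average = (5.2 + 5.6) / 2
Average = 5.40 mm


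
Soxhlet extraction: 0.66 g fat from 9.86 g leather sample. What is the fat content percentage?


6.7%


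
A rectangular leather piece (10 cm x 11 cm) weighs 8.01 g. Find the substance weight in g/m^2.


728.2 g/m^2


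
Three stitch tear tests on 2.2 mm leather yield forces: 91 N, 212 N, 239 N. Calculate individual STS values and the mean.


STS1 = 91 / 2.2 = 41.4 N/mm
STS2 = 212 / 2.2 = 96.4 N/mm
STS3 = 239 / 2.2 = 108.6 N/mm
Mean = (41.4 + 96.4 + 108.6) / 3 = 82.1 N/mm


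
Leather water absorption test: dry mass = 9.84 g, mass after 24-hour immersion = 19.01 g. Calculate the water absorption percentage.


93.2%

Water absorbed = 19.01 - 9.84 = 9.17 g
WA% = 9.17 / 9.84 x 100 = 93.2%


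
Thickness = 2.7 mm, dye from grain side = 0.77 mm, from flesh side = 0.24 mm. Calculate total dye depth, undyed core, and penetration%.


Total dyed = 0.77 + 0.24 = 1.01 mm
Undyed core = 2.7 - 1.01 = 1.69 mm
Penetration = 1.01 / 2.7 x 100 = 37.4%


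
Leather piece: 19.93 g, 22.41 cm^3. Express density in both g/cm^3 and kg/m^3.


Density = 19.93 / 22.41 = 0.889 g/cm^3
Convert: 0.889 x 1000 = 889 kg/m^3


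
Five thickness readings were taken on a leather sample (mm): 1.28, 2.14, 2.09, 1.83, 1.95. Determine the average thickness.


1.86 mm

Sum = 1.28 + 2.14 + 2.09 + 1.83 + 1.95 = 9.29
Average = 9.29 / 5 = 1.86 mm


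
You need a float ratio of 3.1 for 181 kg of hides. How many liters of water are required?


561.1 L


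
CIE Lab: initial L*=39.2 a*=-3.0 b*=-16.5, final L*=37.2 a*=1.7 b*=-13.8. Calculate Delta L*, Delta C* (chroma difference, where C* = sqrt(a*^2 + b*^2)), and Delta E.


Delta L* = 37.2 - 39.2 = -2.0
C1* = sqrt((-3.0)^2 + (-16.5)^2) = 16.771
C2* = sqrt((1.7)^2 + (-13.8)^2) = 13.904
Delta C* = 13.904 - 16.771 = -2.87
Delta E = sqrt((-2.0)^2 + (4.7)^2 + (2.7)^2) = 5.78


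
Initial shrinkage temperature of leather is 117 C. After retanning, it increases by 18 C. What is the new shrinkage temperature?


135 C

New Ts = 117 + 18 = 135 C


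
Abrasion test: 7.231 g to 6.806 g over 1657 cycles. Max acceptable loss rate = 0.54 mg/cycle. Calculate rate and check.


Loss = 7.231 - 6.806 = 0.425 g
Rate = 0.425 g / 1657 cycles x 1000 = 0.256 mg/cycle
Max = 0.54 mg/cycle
Passes: Yes


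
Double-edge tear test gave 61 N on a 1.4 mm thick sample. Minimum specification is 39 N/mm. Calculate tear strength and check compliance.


Tear strength = 61 / 1.4 = 43.6 N/mm
Required minimum = 39 N/mm
Compliant: Yes


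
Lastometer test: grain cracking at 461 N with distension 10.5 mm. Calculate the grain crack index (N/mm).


43.9 N/mm


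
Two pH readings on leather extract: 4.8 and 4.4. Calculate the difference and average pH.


Difference = |4.8 - 4.4| = 0.4
Average = (4.8 + 4.4) / 2 = 4.60


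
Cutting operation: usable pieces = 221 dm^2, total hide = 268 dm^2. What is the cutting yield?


Yield = usable / total x 100
Yield = 221 / 268 x 100 = 82.5%


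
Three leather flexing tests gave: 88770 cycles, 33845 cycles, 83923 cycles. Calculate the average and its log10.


Average = 68846 cycles
log10 = 4.84


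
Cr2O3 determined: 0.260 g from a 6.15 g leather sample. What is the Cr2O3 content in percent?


4.23%


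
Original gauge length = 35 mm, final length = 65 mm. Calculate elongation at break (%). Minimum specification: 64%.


Extension = 65 - 35 = 30 mm
Elongation = 30 / 35 x 100 = 85.7%
Minimum required: 64%
Meets specification: Yes


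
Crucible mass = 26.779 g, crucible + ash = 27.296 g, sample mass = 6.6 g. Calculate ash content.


Ash mass = 27.296 - 26.779 = 0.517 g
Ash% = 0.517 / 6.6 x 100 = 7.83%


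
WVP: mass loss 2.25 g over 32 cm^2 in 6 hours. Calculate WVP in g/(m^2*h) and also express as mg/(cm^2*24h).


WVP = 117.19 g/(m^2*h)
Daily rate = 281.25 mg/(cm^2*24h)


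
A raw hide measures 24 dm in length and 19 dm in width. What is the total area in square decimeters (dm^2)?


456 dm^2


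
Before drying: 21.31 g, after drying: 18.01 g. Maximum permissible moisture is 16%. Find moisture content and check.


Moisture content = 15.5%
Acceptable: Yes


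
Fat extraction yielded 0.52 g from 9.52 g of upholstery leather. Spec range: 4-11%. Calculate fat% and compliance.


Fat% = 0.52 / 9.52 x 100 = 5.5%
Spec range: 4-11%
Compliant: Yes


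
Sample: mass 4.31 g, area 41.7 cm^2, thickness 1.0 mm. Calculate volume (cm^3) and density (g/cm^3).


Thickness in cm = 1.0 / 10 = 0.10 cm
Volume = 41.7 x 0.10 = 4.170 cm^3
Density = 4.31 / 4.170 = 1.034 g/cm^3


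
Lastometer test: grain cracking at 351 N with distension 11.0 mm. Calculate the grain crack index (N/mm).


Grain crack index = force / distension
Index = 351 / 11.0 = 31.9 N/mm


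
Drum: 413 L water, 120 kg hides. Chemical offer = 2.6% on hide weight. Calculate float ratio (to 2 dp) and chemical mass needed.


Float ratio = 3.44
Chemical needed = 3.12 kg


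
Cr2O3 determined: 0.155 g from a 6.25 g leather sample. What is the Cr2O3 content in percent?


Cr2O3% = 0.155 / 6.25 x 100
Cr2O3% = 2.48%


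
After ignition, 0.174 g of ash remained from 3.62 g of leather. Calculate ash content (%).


Ash% = 0.174 / 3.62 x 100
Ash% = 4.81%


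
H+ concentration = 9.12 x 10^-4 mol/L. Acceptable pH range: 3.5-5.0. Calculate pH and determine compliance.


pH = 3.04
Compliant: No

pH = -log10(9.12 x 10^-4) = 3.04
Range: 3.5 to 5.0
Compliant: No


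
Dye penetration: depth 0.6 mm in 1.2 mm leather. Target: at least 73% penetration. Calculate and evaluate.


Penetration = 0.6 / 1.2 x 100 = 50.0%
Target: 73%
Meets target: No


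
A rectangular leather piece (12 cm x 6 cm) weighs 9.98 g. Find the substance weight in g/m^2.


Area = 12 x 6 = 72 cm^2
SW = 9.98 / 72 x 10000 = 1386.1 g/m^2


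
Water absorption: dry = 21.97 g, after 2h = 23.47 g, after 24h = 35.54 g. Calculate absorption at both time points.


WA (2h) = (23.47 - 21.97) / 21.97 x 100 = 6.8%
WA (24h) = (35.54 - 21.97) / 21.97 x 100 = 61.8%


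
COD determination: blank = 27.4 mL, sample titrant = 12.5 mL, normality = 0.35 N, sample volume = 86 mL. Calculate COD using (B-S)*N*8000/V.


COD = (27.4 - 12.5) x 0.35 x 8000 / 86
COD = 14.9 x 0.35 x 8000 / 86
COD = 485.1 mg/L


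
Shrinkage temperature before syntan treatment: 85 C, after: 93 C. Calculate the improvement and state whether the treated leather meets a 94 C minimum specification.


Improvement = 93 - 85 = 8 C
Spec check: 93 C >= 94 C? No


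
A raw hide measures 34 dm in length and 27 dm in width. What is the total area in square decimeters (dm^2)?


918 dm^2

Area = length x width
Area = 34 x 27 = 918 dm^2


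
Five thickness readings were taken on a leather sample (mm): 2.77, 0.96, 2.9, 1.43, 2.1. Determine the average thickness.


Sum = 2.77 + 0.96 + 2.9 + 1.43 + 2.1 = 10.16
Average = 10.16 / 5 = 2.03 mm


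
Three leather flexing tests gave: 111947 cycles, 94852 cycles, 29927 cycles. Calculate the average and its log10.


Average = 78909 cycles
log10 = 4.90

Average = (111947 + 94852 + 29927) / 3 = 78909 cycles
log10(78909) = 4.90


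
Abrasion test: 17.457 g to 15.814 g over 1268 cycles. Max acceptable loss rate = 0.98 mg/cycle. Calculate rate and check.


Rate = 1.296 mg/cycle
Passes: No

Loss = 17.457 - 15.814 = 1.643 g
Rate = 1.643 g / 1268 cycles x 1000 = 1.296 mg/cycle
Max = 0.98 mg/cycle
Passes: No


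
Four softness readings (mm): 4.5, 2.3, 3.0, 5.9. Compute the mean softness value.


3.93 mm

Sum = 4.5 + 2.3 + 3.0 + 5.9
Mean = 15.7 / 4 = 3.93 mm


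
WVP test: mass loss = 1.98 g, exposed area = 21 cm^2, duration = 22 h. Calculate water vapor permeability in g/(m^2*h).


WVP = mass_loss / (area x time) x 10000
WVP = 1.98 / (21 x 22) x 10000
WVP = 1.98 / 462 x 10000 = 42.86 g/(m^2*h)


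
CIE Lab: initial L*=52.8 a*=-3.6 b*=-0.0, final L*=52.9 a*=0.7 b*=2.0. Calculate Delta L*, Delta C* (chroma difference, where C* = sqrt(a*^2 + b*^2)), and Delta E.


Delta L* = 52.9 - 52.8 = 0.1
C1* = sqrt((-3.6)^2 + (-0.0)^2) = 3.600
C2* = sqrt((0.7)^2 + (2.0)^2) = 2.119
Delta C* = 2.119 - 3.600 = -1.48
Delta E = sqrt((0.1)^2 + (4.3)^2 + (2.0)^2) = 4.74


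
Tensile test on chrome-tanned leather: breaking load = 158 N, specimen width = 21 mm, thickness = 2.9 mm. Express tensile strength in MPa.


Cross-section = 21 x 2.9 = 60.9 mm^2
TS = 158 / 60.9 = 2.59 MPa
(1 N/mm^2 = 1 MPa)


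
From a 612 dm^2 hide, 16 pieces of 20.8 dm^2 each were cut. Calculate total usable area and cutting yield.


Usable area = 332.8 dm^2
Yield = 54.4%


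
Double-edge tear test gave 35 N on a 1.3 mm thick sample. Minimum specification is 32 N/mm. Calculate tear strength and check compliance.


Tear strength = 26.9 N/mm
Compliant: No


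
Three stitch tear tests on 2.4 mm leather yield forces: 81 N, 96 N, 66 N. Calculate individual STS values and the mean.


STS1 = 33.8 N/mm
STS2 = 40.0 N/mm
STS3 = 27.5 N/mm
Mean = 33.8 N/mm


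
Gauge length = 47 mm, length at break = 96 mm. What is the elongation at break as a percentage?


Extension = 96 - 47 = 49 mm
Elongation = 49 / 47 x 100 = 104.3%


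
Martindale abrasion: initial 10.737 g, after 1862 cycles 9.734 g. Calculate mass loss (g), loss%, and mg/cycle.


Mass loss = 1.003 g
Loss = 9.34%
Rate = 0.539 mg/cycle


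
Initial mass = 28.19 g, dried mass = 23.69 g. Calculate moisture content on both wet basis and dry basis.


Moisture lost = 28.19 - 23.69 = 4.50 g
Wet basis MC = 4.50 / 28.19 x 100 = 16.0%
Dry basis MC = 4.50 / 23.69 x 100 = 19.0%


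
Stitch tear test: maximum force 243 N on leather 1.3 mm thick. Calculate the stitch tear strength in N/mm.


186.9 N/mm


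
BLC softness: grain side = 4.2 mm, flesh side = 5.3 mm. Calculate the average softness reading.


Average = (4.2 + 5.3) / 2
Average = 4.75 mm


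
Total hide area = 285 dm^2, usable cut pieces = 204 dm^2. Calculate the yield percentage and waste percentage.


Yield = 204 / 285 x 100 = 71.6%
Waste = 285 - 204 = 81 dm^2
Waste% = 100 - 71.6 = 28.4%


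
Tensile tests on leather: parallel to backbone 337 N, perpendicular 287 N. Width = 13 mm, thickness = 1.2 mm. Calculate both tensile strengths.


Area = 13 x 1.2 = 15.6 mm^2
TS (parallel) = 337 / 15.6 = 21.60 N/mm^2
TS (perpendicular) = 287 / 15.6 = 18.40 N/mm^2


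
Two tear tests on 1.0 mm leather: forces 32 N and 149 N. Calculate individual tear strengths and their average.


Tear 1 = 32 / 1.0 = 32.0 N/mm
Tear 2 = 149 / 1.0 = 149.0 N/mm
Average = (32.0 + 149.0) / 2 = 90.5 N/mm


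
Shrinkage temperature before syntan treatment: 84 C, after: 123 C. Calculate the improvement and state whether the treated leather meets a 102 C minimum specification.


Improvement = 39 C
Meets 102 C spec: Yes

Improvement = 123 - 84 = 39 C
Spec check: 123 C >= 102 C? Yes


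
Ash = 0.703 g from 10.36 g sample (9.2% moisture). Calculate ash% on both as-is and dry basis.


As-is ash% = 0.703 / 10.36 x 100 = 6.79%
Dry mass = 10.36 x (100 - 9.2) / 100 = 9.40688 g
Dry-basis ash% = 0.703 / 9.40688 x 100 = 7.47%


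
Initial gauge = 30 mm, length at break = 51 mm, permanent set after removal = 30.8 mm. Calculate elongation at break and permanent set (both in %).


Elongation at break = (51 - 30) / 30 x 100 = 70.0%
Permanent set = (30.8 - 30) / 30 x 100 = 2.7%


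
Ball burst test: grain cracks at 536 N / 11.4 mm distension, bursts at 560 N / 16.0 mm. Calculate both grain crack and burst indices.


Crack index = 536 / 11.4 = 47.0 N/mm
Burst index = 560 / 16.0 = 35.0 N/mm


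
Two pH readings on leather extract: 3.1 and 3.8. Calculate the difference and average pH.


Difference = |3.1 - 3.8| = 0.7
Average = (3.1 + 3.8) / 2 = 3.45


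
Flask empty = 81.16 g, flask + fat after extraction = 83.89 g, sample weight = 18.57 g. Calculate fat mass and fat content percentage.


Fat mass = 83.89 - 81.16 = 2.73 g
Fat% = 2.73 / 18.57 x 100 = 14.7%


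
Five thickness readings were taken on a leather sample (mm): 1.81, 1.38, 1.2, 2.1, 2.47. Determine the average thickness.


Sum = 1.81 + 1.38 + 1.2 + 2.1 + 2.47 = 8.96
Average = 8.96 / 5 = 1.79 mm


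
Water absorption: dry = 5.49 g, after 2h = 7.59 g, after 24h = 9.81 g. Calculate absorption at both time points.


WA (2h) = (7.59 - 5.49) / 5.49 x 100 = 38.3%
WA (24h) = (9.81 - 5.49) / 5.49 x 100 = 78.7%


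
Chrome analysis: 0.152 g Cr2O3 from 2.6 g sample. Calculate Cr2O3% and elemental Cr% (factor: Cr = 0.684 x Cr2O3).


Cr2O3 = 5.85%
Cr = 4.00%

Cr2O3% = 0.152 / 2.6 x 100 = 5.85%
Cr% = 5.85 x 0.684 = 4.00%


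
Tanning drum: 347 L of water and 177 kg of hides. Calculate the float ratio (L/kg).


Float ratio = water / hide weight
Ratio = 347 / 177 = 2.0


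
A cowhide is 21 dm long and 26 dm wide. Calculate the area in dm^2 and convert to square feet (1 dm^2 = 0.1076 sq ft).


Area = 21 x 26 = 546 dm^2
Conversion: 546 x 0.1076 = 58.75 sq ft


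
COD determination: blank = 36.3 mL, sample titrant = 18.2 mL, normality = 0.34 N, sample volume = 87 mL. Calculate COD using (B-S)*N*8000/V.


565.9 mg/L

COD = (36.3 - 18.2) x 0.34 x 8000 / 87
COD = 18.1 x 0.34 x 8000 / 87
COD = 565.9 mg/L


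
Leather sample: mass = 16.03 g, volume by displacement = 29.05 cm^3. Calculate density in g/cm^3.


Density = mass / volume
Density = 16.03 / 29.05 = 0.552 g/cm^3


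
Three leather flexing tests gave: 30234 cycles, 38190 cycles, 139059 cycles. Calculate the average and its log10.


Average = (30234 + 38190 + 139059) / 3 = 69161 cycles
log10(69161) = 4.84


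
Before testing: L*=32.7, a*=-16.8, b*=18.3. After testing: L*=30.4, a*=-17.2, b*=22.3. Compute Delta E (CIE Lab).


dL = 30.4 - 32.7 = -2.3
da = -17.2 - (-16.8) = -0.4
db = 22.3 - 18.3 = 4.0
dE = sqrt((-2.3)^2 + (-0.4)^2 + (4.0)^2) = 4.63


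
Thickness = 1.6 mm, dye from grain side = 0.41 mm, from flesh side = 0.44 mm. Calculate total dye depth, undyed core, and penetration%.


Total dyed = 0.85 mm
Undyed core = 0.75 mm
Penetration = 53.1%


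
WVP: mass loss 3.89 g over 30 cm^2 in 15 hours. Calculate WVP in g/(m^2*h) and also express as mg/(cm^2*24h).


WVP = 3.89 / (30 x 15) x 10000 = 86.44 g/(m^2*h)
Mass loss in mg = 3.89 x 1000 = 3890 mg
Per cm^2 per 24h in mg: 3890 x 24 / (30 x 15) = 93360 / 450 = 207.47 mg/(cm^2*24h)


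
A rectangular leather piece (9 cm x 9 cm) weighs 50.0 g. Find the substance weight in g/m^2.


6172.8 g/m^2


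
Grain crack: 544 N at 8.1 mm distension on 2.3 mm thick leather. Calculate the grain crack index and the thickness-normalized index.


Crack index = 67.2 N/mm
Normalized index = 29.2 N/mm per mm

Crack index = 544 / 8.1 = 67.2 N/mm
Normalized = 67.2 / 2.3 = 29.2 N/mm per mm


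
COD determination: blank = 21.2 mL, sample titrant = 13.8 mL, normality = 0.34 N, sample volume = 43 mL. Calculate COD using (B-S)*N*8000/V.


468.1 mg/L

COD = (21.2 - 13.8) x 0.34 x 8000 / 43
COD = 7.4 x 0.34 x 8000 / 43
COD = 468.1 mg/L


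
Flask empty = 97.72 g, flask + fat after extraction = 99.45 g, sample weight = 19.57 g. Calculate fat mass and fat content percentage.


Fat mass = 1.73 g
Fat content = 8.8%


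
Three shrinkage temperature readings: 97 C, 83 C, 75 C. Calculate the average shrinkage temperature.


85.0 C


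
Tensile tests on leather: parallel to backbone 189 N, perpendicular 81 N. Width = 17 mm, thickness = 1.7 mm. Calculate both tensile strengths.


Parallel = 6.54 N/mm^2
Perpendicular = 2.80 N/mm^2

Area = 17 x 1.7 = 28.9 mm^2
TS (parallel) = 189 / 28.9 = 6.54 N/mm^2
TS (perpendicular) = 81 / 28.9 = 2.80 N/mm^2


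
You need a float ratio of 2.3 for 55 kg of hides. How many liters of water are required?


Water = hide weight x target ratio
Water = 55 x 2.3 = 126.5 L


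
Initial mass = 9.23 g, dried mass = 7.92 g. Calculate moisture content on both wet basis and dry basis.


Moisture lost = 9.23 - 7.92 = 1.31 g
Wet basis MC = 1.31 / 9.23 x 100 = 14.2%
Dry basis MC = 1.31 / 7.92 x 100 = 16.5%


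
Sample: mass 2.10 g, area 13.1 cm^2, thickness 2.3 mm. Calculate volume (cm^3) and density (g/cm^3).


Thickness in cm = 2.3 / 10 = 0.23 cm
Volume = 13.1 x 0.23 = 3.013 cm^3
Density = 2.10 / 3.013 = 0.697 g/cm^3


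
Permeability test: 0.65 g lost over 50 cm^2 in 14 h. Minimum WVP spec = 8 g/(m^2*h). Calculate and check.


WVP = 0.65 / (50 x 14) x 10000 = 9.29 g/(m^2*h)
Minimum: 8 g/(m^2*h)
Meets spec: Yes


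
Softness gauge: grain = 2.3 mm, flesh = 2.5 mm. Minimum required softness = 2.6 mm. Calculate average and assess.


Average softness = 2.40 mm
Meets requirement: No


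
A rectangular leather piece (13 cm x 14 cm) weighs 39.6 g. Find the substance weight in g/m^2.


Area = 13 x 14 = 182 cm^2
SW = 39.6 / 182 x 10000 = 2175.8 g/m^2


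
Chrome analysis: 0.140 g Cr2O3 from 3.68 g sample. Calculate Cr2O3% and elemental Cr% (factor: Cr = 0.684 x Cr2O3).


Cr2O3% = 0.140 / 3.68 x 100 = 3.80%
Cr% = 3.80 x 0.684 = 2.60%


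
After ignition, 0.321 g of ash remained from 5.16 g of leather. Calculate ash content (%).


6.22%

Ash% = 0.321 / 5.16 x 100
Ash% = 6.22%


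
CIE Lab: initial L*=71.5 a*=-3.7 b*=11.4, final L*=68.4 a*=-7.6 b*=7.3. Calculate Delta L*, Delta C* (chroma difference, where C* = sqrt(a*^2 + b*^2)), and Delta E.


Delta L* = -3.1
Delta C* = -1.45
Delta E = 6.45

Delta L* = 68.4 - 71.5 = -3.1
C1* = sqrt((-3.7)^2 + (11.4)^2) = 11.985
C2* = sqrt((-7.6)^2 + (7.3)^2) = 10.538
Delta C* = 10.538 - 11.985 = -1.45
Delta E = sqrt((-3.1)^2 + (-3.9)^2 + (-4.1)^2) = 6.45


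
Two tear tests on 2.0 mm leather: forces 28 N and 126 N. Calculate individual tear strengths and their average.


Tear 1 = 28 / 2.0 = 14.0 N/mm
Tear 2 = 126 / 2.0 = 63.0 N/mm
Average = (14.0 + 63.0) / 2 = 38.5 N/mm


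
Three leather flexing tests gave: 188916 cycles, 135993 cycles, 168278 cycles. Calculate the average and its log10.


Average = 164396 cycles
log10 = 5.22

Average = (188916 + 135993 + 168278) / 3 = 164396 cycles
log10(164396) = 5.22


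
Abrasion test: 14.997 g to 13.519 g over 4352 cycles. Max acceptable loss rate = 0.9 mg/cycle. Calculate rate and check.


Rate = 0.340 mg/cycle
Passes: Yes

Loss = 14.997 - 13.519 = 1.478 g
Rate = 1.478 g / 4352 cycles x 1000 = 0.340 mg/cycle
Max = 0.9 mg/cycle
Passes: Yes


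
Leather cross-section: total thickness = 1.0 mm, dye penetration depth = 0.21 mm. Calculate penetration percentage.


21.0%

Penetration% = 0.21 / 1.0 x 100
Penetration = 21.0%


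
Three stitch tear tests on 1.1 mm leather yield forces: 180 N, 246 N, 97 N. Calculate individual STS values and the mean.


STS1 = 163.6 N/mm
STS2 = 223.6 N/mm
STS3 = 88.2 N/mm
Mean = 158.5 N/mm


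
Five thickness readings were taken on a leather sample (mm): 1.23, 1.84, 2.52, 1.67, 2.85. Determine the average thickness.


2.02 mm

Sum = 1.23 + 1.84 + 2.52 + 1.67 + 2.85 = 10.11
Average = 10.11 / 5 = 2.02 mm


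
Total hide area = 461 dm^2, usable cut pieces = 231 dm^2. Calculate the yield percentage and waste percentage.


Yield = 50.1%
Waste = 49.9%

Yield = 231 / 461 x 100 = 50.1%
Waste = 461 - 231 = 230 dm^2
Waste% = 100 - 50.1 = 49.9%


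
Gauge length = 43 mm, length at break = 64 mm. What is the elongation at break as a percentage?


Extension = 64 - 43 = 21 mm
Elongation = 21 / 43 x 100 = 48.8%


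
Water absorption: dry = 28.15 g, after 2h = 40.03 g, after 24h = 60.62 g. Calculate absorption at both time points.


WA (2h) = (40.03 - 28.15) / 28.15 x 100 = 42.2%
WA (24h) = (60.62 - 28.15) / 28.15 x 100 = 115.3%


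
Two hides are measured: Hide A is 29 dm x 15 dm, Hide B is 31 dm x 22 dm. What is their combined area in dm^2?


1117 dm^2

Hide A area = 29 x 15 = 435 dm^2
Hide B area = 31 x 22 = 682 dm^2
Total = 435 + 682 = 1117 dm^2


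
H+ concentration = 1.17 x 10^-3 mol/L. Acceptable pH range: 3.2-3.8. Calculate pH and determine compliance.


pH = 2.93
Compliant: No


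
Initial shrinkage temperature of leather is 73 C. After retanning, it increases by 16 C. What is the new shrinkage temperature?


New Ts = 73 + 16 = 89 C


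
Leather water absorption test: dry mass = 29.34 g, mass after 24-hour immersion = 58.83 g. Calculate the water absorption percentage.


100.5%


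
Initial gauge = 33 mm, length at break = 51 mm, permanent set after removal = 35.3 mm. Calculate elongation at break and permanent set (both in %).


Elongation at break = 54.5%
Permanent set = 7.0%


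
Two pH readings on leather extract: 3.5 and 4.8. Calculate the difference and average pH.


Difference = |3.5 - 4.8| = 1.3
Average = (3.5 + 4.8) / 2 = 4.15


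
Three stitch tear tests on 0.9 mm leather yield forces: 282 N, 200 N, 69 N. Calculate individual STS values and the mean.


STS1 = 282 / 0.9 = 313.3 N/mm
STS2 = 200 / 0.9 = 222.2 N/mm
STS3 = 69 / 0.9 = 76.7 N/mm
Mean = (313.3 + 222.2 + 76.7) / 3 = 204.1 N/mm


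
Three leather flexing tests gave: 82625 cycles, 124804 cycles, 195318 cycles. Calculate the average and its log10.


Average = 134249 cycles
log10 = 5.13


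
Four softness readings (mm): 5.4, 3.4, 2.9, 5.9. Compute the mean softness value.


Sum = 5.4 + 3.4 + 2.9 + 5.9
Mean = 17.6 / 4 = 4.40 mm


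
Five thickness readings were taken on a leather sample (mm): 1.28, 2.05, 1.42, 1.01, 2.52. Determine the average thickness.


Sum = 1.28 + 2.05 + 1.42 + 1.01 + 2.52 = 8.28
Average = 8.28 / 5 = 1.66 mm


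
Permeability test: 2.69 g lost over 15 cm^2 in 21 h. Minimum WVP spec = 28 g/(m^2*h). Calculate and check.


WVP = 2.69 / (15 x 21) x 10000 = 85.40 g/(m^2*h)
Minimum: 28 g/(m^2*h)
Meets spec: Yes


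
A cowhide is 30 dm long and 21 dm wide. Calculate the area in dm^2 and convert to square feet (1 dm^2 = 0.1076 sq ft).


630 dm^2
67.79 sq ft


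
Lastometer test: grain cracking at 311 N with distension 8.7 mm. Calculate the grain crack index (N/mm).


Grain crack index = force / distension
Index = 311 / 8.7 = 35.7 N/mm


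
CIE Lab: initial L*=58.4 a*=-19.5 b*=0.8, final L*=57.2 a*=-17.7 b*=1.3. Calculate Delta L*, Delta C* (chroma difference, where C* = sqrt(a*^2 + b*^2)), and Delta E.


Delta L* = -1.2
Delta C* = -1.77
Delta E = 2.22


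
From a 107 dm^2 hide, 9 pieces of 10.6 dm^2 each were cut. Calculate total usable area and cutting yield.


Total usable = 9 x 10.6 = 95.4 dm^2
Yield = 95.4 / 107 x 100 = 89.2%


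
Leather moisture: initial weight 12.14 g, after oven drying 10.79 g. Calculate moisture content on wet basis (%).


11.1%


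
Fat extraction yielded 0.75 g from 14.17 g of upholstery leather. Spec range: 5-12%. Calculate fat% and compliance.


Fat content = 5.3%
Compliant: Yes

Fat% = 0.75 / 14.17 x 100 = 5.3%
Spec range: 5-12%
Compliant: Yes


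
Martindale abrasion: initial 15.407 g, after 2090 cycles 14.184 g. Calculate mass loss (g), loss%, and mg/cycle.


Loss = 15.407 - 14.184 = 1.223 g
Loss% = 1.223 / 15.407 x 100 = 7.94%
Rate = 1.223 / 2090 x 1000 = 0.585 mg/cycle


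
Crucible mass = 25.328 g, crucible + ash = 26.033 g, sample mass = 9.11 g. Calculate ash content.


Ash mass = 0.705 g
Ash content = 7.74%

Ash mass = 26.033 - 25.328 = 0.705 g
Ash% = 0.705 / 9.11 x 100 = 7.74%


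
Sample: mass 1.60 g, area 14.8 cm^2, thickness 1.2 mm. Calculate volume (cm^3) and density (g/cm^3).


Thickness in cm = 1.2 / 10 = 0.12 cm
Volume = 14.8 x 0.12 = 1.776 cm^3
Density = 1.60 / 1.776 = 0.901 g/cm^3


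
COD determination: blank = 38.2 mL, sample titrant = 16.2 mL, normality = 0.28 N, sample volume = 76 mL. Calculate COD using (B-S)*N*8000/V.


648.4 mg/L

COD = (38.2 - 16.2) x 0.28 x 8000 / 76
COD = 22.0 x 0.28 x 8000 / 76
COD = 648.4 mg/L


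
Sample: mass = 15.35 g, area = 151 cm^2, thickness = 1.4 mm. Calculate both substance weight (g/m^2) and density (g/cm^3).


Substance weight = 1016.6 g/m^2
Density = 0.726 g/cm^3

SW = 15.35 / 151 x 10000 = 1016.6 g/m^2
Volume = 151 x 1.4 / 10 = 21.14 cm^3
Density = 15.35 / 21.14 = 0.726 g/cm^3


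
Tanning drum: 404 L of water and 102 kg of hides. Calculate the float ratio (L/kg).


Float ratio = water / hide weight
Ratio = 404 / 102 = 4.0


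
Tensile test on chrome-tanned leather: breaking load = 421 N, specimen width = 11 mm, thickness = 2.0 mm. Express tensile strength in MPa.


Cross-section = 11 x 2.0 = 22.0 mm^2
TS = 421 / 22.0 = 19.14 MPa
(1 N/mm^2 = 1 MPa)


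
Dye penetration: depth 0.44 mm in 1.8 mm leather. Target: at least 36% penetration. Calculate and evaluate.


Penetration = 0.44 / 1.8 x 100 = 24.4%
Target: 36%
Meets target: No


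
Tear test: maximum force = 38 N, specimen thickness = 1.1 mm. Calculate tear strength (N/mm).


34.5 N/mm


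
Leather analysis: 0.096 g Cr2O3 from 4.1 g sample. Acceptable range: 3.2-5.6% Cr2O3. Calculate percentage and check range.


Cr2O3% = 0.096 / 4.1 x 100 = 2.34%
Acceptable range: 3.2 to 5.6%
Within range: No


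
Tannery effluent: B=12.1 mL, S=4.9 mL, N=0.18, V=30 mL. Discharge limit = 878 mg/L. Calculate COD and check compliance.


COD = 345.6 mg/L
Compliant: Yes

COD = (12.1 - 4.9) x 0.18 x 8000 / 30 = 345.6 mg/L
Limit: 878 mg/L
Compliant: Yes


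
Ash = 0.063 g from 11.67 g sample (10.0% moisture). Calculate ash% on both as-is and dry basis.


As-is ash = 0.54%
Dry-basis ash = 0.60%

As-is ash% = 0.063 / 11.67 x 100 = 0.54%
Dry mass = 11.67 x (100 - 10.0) / 100 = 10.503 g
Dry-basis ash% = 0.063 / 10.503 x 100 = 0.60%


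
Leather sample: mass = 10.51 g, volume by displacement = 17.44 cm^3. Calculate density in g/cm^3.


Density = mass / volume
Density = 10.51 / 17.44 = 0.603 g/cm^3


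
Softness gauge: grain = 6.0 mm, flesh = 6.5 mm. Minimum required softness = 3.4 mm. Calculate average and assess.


Average = (6.0 + 6.5) / 2 = 6.25 mm
Minimum = 3.4 mm
Meets requirement: Yes


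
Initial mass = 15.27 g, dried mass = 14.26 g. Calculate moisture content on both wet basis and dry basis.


Moisture lost = 15.27 - 14.26 = 1.01 g
Wet basis MC = 1.01 / 15.27 x 100 = 6.6%
Dry basis MC = 1.01 / 14.26 x 100 = 7.1%


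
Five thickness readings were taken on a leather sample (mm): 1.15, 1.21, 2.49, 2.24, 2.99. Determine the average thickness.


2.02 mm

Sum = 1.15 + 1.21 + 2.49 + 2.24 + 2.99 = 10.08
Average = 10.08 / 5 = 2.02 mm


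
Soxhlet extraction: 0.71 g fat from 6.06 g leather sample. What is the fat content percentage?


Fat content = 0.71 / 6.06 x 100
Fat = 11.7%


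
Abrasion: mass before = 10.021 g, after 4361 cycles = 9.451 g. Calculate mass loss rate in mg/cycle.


0.131 mg/cycle


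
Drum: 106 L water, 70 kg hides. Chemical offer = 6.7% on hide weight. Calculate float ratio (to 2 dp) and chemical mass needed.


Float ratio = 1.51
Chemical needed = 4.69 kg

Float ratio = 106 / 70 = 1.51
Chemical = 70 x 6.7 / 100 = 4.69 kg


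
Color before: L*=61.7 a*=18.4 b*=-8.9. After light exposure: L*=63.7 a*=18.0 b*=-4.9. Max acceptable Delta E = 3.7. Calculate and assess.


dL = 2.0, da = -0.4, db = 4.0
dE = sqrt((2.0)^2 + (-0.4)^2 + (4.0)^2) = 4.49
Max = 3.7
Passes: No


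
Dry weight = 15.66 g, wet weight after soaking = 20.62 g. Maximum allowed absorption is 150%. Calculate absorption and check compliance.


Absorption = 31.7%
Compliant: Yes

WA = (20.62 - 15.66) / 15.66 x 100 = 31.7%
Maximum allowed: 150%
Compliant: Yes


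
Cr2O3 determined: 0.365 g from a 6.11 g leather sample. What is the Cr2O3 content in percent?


5.97%


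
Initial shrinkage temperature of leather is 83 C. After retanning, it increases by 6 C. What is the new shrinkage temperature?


89 C


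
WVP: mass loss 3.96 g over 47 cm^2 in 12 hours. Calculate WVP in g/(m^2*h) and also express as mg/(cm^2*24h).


WVP = 70.21 g/(m^2*h)
Daily rate = 168.51 mg/(cm^2*24h)


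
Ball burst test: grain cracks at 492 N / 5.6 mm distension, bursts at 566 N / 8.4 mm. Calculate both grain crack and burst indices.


Crack index = 87.9 N/mm
Burst index = 67.4 N/mm


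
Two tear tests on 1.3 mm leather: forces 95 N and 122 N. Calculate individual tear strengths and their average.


Tear 1 = 73.1 N/mm
Tear 2 = 93.8 N/mm
Average = 83.5 N/mm


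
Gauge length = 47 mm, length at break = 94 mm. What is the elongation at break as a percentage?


Extension = 94 - 47 = 47 mm
Elongation = 47 / 47 x 100 = 100.0%


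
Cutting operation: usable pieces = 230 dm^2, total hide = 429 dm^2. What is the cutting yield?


53.6%

Yield = usable / total x 100
Yield = 230 / 429 x 100 = 53.6%


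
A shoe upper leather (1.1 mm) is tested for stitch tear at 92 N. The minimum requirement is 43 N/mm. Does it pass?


STS = 92 / 1.1 = 83.6 N/mm
Minimum required: 43 N/mm
Passes: Yes


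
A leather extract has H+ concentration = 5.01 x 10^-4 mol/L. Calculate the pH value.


pH = 3.30


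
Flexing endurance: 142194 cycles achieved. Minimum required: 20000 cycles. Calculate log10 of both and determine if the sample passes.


log10(142194) = 5.15
log10(20000) = 4.30
Passes: Yes


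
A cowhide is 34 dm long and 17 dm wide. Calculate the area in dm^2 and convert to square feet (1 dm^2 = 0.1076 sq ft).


Area = 34 x 17 = 578 dm^2
Conversion: 578 x 0.1076 = 62.19 sq ft


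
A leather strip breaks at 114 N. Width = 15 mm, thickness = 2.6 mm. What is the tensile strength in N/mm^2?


Cross-sectional area = 15 x 2.6 = 39.0 mm^2
Tensile strength = 114 / 39.0 = 2.92 N/mm^2


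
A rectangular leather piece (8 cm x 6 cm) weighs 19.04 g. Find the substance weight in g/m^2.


Area = 8 x 6 = 48 cm^2
SW = 19.04 / 48 x 10000 = 3966.7 g/m^2


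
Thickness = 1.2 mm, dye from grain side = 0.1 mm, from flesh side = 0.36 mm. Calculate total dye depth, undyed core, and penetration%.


Total dyed = 0.1 + 0.36 = 0.46 mm
Undyed core = 1.2 - 0.46 = 0.74 mm
Penetration = 0.46 / 1.2 x 100 = 38.3%


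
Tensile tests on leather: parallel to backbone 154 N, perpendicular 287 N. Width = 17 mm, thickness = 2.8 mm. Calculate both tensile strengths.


Area = 17 x 2.8 = 47.6 mm^2
TS (parallel) = 154 / 47.6 = 3.24 N/mm^2
TS (perpendicular) = 287 / 47.6 = 6.03 N/mm^2


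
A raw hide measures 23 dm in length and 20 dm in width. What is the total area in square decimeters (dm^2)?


Area = length x width
Area = 23 x 20 = 460 dm^2


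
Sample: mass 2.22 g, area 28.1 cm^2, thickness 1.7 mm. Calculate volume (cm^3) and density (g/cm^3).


Thickness in cm = 1.7 / 10 = 0.17 cm
Volume = 28.1 x 0.17 = 4.777 cm^3
Density = 2.22 / 4.777 = 0.465 g/cm^3


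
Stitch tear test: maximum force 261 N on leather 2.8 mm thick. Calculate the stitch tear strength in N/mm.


93.2 N/mm

Stitch tear strength = force / thickness
STS = 261 / 2.8 = 93.2 N/mm


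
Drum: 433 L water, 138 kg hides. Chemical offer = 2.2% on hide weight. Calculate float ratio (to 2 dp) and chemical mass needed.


Float ratio = 433 / 138 = 3.14
Chemical = 138 x 2.2 / 100 = 3.036 kg


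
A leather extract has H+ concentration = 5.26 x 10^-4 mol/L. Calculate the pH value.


pH = -log10[H+]
pH = -log10(5.26 x 10^-4) = 3.28


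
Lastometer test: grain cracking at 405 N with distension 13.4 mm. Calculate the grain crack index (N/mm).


Grain crack index = force / distension
Index = 405 / 13.4 = 30.2 N/mm


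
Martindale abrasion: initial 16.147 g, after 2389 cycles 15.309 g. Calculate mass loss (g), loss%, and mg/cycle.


Mass loss = 0.838 g
Loss = 5.19%
Rate = 0.351 mg/cycle


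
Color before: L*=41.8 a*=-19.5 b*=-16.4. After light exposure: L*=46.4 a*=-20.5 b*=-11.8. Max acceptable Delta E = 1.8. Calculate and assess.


dL = 4.6, da = -1.0, db = 4.6
dE = sqrt((4.6)^2 + (-1.0)^2 + (4.6)^2) = 6.58
Max = 1.8
Passes: No


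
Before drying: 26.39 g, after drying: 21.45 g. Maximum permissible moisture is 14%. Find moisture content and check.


Moisture content = 18.7%
Acceptable: No


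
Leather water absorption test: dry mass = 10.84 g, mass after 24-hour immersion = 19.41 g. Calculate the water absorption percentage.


Water absorbed = 19.41 - 10.84 = 8.57 g
WA% = 8.57 / 10.84 x 100 = 79.1%


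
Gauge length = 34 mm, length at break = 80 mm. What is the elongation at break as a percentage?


135.3%

Extension = 80 - 34 = 46 mm
Elongation = 46 / 34 x 100 = 135.3%


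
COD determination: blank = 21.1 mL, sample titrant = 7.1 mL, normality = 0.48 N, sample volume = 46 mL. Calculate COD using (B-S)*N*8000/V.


COD = (21.1 - 7.1) x 0.48 x 8000 / 46
COD = 14.0 x 0.48 x 8000 / 46
COD = 1168.7 mg/L


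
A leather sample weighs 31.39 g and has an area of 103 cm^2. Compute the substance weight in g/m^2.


Substance weight = mass / area x 10000
SW = 31.39 / 103 x 10000
SW = 3047.6 g/m^2


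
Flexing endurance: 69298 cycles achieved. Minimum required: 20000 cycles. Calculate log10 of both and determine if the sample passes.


log10(69298) = 4.84
log10(20000) = 4.30
Passes: Yes


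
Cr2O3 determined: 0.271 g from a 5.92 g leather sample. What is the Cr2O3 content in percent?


4.58%

Cr2O3% = 0.271 / 5.92 x 100
Cr2O3% = 4.58%


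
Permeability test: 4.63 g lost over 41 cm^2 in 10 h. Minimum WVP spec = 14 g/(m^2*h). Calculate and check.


WVP = 4.63 / (41 x 10) x 10000 = 112.93 g/(m^2*h)
Minimum: 14 g/(m^2*h)
Meets spec: Yes


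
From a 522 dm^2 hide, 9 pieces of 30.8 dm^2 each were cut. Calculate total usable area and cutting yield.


Usable area = 277.2 dm^2
Yield = 53.1%


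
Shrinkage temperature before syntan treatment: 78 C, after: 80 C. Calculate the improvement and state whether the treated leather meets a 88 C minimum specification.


Improvement = 80 - 78 = 2 C
Spec check: 80 C >= 88 C? No


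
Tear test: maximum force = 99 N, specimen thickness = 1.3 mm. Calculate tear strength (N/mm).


Tear strength = force / thickness
Tear = 99 / 1.3 = 76.2 N/mm


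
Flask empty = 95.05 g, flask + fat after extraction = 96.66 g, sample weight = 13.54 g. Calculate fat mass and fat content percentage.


Fat mass = 1.61 g
Fat content = 11.9%

Fat mass = 96.66 - 95.05 = 1.61 g
Fat% = 1.61 / 13.54 x 100 = 11.9%


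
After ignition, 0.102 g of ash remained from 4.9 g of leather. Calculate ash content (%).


Ash% = 0.102 / 4.9 x 100
Ash% = 2.08%


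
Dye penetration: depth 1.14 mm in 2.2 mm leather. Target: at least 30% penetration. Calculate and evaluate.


Penetration = 51.8%
Meets target: Yes

Penetration = 1.14 / 2.2 x 100 = 51.8%
Target: 30%
Meets target: Yes


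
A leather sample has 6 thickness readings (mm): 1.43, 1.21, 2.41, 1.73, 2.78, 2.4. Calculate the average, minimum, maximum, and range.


Sum = 11.96
Average = 11.96 / 6 = 1.99 mm
Minimum = 1.21 mm
Maximum = 2.78 mm
Range = 2.78 - 1.21 = 1.57 mm


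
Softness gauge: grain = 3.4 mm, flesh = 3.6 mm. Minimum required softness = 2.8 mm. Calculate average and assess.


Average softness = 3.50 mm
Meets requirement: Yes

Average = (3.4 + 3.6) / 2 = 3.50 mm
Minimum = 2.8 mm
Meets requirement: Yes


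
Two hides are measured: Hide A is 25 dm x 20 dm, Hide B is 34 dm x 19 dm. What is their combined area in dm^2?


Hide A area = 25 x 20 = 500 dm^2
Hide B area = 34 x 19 = 646 dm^2
Total = 500 + 646 = 1146 dm^2


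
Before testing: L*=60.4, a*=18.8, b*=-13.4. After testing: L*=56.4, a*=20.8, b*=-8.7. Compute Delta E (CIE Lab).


Delta E = 6.49


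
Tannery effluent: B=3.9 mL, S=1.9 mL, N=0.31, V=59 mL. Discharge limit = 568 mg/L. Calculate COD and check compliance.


COD = 84.1 mg/L
Compliant: Yes


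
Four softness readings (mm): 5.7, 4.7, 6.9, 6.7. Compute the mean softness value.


Sum = 5.7 + 4.7 + 6.9 + 6.7
Mean = 24.0 / 4 = 6.00 mm


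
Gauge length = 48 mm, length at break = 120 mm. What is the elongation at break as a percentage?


150.0%

Extension = 120 - 48 = 72 mm
Elongation = 72 / 48 x 100 = 150.0%


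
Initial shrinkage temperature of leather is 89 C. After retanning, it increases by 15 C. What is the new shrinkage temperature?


New Ts = 89 + 15 = 104 C


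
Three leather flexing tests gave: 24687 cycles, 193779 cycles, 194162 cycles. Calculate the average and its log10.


Average = 137543 cycles
log10 = 5.14


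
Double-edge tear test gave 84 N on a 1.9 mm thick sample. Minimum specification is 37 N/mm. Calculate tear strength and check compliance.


Tear strength = 44.2 N/mm
Compliant: Yes


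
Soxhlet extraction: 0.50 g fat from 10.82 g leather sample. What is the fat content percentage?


4.6%

Fat content = 0.50 / 10.82 x 100
Fat = 4.6%


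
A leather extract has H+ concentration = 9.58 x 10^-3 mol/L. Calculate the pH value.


pH = 2.02

pH = -log10[H+]
pH = -log10(9.58 x 10^-3) = 2.02


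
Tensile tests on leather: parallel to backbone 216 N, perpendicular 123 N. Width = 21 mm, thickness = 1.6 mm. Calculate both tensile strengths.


Area = 21 x 1.6 = 33.6 mm^2
TS (parallel) = 216 / 33.6 = 6.43 N/mm^2
TS (perpendicular) = 123 / 33.6 = 3.66 N/mm^2


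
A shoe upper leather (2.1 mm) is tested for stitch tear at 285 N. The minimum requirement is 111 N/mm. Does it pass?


STS = 285 / 2.1 = 135.7 N/mm
Minimum required: 111 N/mm
Passes: Yes


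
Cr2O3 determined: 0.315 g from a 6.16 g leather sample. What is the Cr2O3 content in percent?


5.11%


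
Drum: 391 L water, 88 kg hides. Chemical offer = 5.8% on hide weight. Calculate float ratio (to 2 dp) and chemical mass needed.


Float ratio = 391 / 88 = 4.44
Chemical = 88 x 5.8 / 100 = 5.104 kg


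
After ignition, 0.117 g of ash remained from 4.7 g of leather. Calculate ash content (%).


Ash% = 0.117 / 4.7 x 100
Ash% = 2.49%


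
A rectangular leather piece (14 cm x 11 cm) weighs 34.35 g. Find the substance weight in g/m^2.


2230.5 g/m^2

Area = 14 x 11 = 154 cm^2
SW = 34.35 / 154 x 10000 = 2230.5 g/m^2
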